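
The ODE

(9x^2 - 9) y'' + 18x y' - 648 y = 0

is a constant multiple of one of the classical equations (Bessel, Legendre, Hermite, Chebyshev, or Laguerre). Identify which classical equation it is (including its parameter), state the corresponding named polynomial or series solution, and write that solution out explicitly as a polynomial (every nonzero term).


All three coefficients share the factor -9; dividing through by -9 gives  (1 - x^2) y'' - 2x y' + 72 y = 0.
This matches the Legendre equation (1 - x^2) y'' - 2x y' + n(n+1) y = 0 (note the -2x y' term) with n(n+1) = 72, so n = 8; the polynomial solution is P_8(x).
With y = sum_k a_k x^k, matching x^k gives (k+2)(k+1) a_{k+2} = [k(k+1) - n(n+1)] a_k = (k - 8)(k + 9) a_k. The right side vanishes at k = 8, so the series with the parity of 8 terminates at degree 8.
Standard normalization (P_n(1) = 1): leading coefficient (2n)!/(2^n (n!)^2) = 20922789888000/(256*1625702400) = 6435/128, so a_8 = 6435/128. Work downward with a_k = (k+1)(k+2) a_{k+2} / ((k - 8)(k + 9)):
  a_6 = (7)(8)(6435/128) / ((6 - 8)(6 + 9)) = (45045/16)/(-30) = -3003/32
  a_4 = (5)(6)(-3003/32) / ((4 - 8)(4 + 9)) = (-45045/16)/(-52) = 3465/64
  a_2 = (3)(4)(3465/64) / ((2 - 8)(2 + 9)) = (10395/16)/(-66) = -315/32
  a_0 = (1)(2)(-315/32) / ((0 - 8)(0 + 9)) = (-315/16)/(-72) = 35/128
Hence P_8(x) = 6435 x^8/128 - 3003 x^6/32 + 3465 x^4/64 - 315 x^2/32 + 35/128.

P_8(x); series = 6435 x^8/128 - 3003 x^6/32 + 3465 x^4/64 - 315 x^2/32 + 35/128


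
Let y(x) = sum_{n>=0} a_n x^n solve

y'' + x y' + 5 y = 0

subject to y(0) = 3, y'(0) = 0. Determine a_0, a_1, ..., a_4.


Ansatz: y(x) = sum_{n>=0} a_n x^n, so y'(x) = sum_{n>=1} n a_n x^(n-1) and y''(x) = sum_{n>=2} n(n-1) a_n x^(n-2).
Substitute into P(x) y'' + Q(x) y' + R(x) y = 0 with P(x) = 1, Q(x) = x, R(x) = 5, and match powers of x.
Initial conditions: a_0 = 3, a_1 = 0.
Setting the coefficient of each power of x to zero and solving order by order (substituting the coefficients already found):
  x^0: 2 a_2 + 5 a_0 = 0  ->  2 a_2 = -5 a_0 = -15  ->  a_2 = -15/2
  x^1: 6 a_3 + 6 a_1 = 0  ->  6 a_3 = -6 a_1 = 0  ->  a_3 = 0
  x^2: 12 a_4 + 7 a_2 = 0  ->  12 a_4 = -7 a_2 = 105/2  ->  a_4 = 35/8
Truncated series: y(x) = 3 - (15/2) x^2 + (35/8) x^4 + O(x^5).

a_0 = 3; a_1 = 0; a_2 = -15/2; a_3 = 0; a_4 = 35/8


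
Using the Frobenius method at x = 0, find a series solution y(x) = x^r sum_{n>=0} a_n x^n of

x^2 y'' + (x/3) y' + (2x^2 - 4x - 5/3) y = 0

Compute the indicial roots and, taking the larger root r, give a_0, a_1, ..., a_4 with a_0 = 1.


Write in Frobenius form y'' + (p(x)/x) y' + (q(x)/x^2) y = 0:
  p(x) = 1/3,  q(x) = 2x^2 - 4x - 5/3.
Indicial equation: r(r-1) + (1/3) r + (-5/3) = 0 -> roots r_1 = 5/3, r_2 = -1.
Take r = r_1 = 5/3. Let y(x) = x^r sum_{n>=0} a_n x^n with a_0 = 1.
Substitute y = x^r sum a_n x^n and match x^{r+n}. The recurrence is
  D(n) a_n - 4 a_{n-1} + 2 a_{n-2} = 0,  where D(n) = (r+n)(r+n-1) + (1/3)(r+n) + (-5/3).
  a_n = [4 a_{n-1} - 2 a_{n-2}] / D(n).
Since the indicial polynomial factors as (r - r_1)(r - r_2), D(n) = (r_1 + n - r_1)(r_1 + n - r_2) = n(n + 8/3).
Evaluating step by step (a_0 = 1):
  n = 1: D(1) = 1(1 + 8/3) = 11/3; numerator = 4(1) = 4; a_1 = (4)/(11/3) = 12/11
  n = 2: D(2) = 2(2 + 8/3) = 28/3; numerator = 4(12/11) - 2(1) = 26/11; a_2 = (26/11)/(28/3) = 39/154
  n = 3: D(3) = 3(3 + 8/3) = 17; numerator = 4(39/154) - 2(12/11) = -90/77; a_3 = (-90/77)/(17) = -90/1309
  n = 4: D(4) = 4(4 + 8/3) = 80/3; numerator = 4(-90/1309) - 2(39/154) = -93/119; a_4 = (-93/119)/(80/3) = -279/9520

r = 5/3; a_0 = 1; a_1 = 12/11; a_2 = 39/154; a_3 = -90/1309; a_4 = -279/9520


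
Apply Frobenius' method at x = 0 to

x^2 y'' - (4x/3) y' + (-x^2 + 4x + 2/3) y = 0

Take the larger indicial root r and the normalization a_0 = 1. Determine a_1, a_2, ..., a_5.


Write in Frobenius form y'' + (p(x)/x) y' + (q(x)/x^2) y = 0:
  p(x) = -4/3,  q(x) = -x^2 + 4x + 2/3.
Indicial equation: r(r-1) + (-4/3) r + (2/3) = 0 -> roots r_1 = 2, r_2 = 1/3.
Take r = r_1 = 2. Let y(x) = x^r sum_{n>=0} a_n x^n with a_0 = 1.
Substitute y = x^r sum a_n x^n and match x^{r+n}. The recurrence is
  D(n) a_n + 4 a_{n-1} - 1 a_{n-2} = 0,  where D(n) = (r+n)(r+n-1) + (-4/3)(r+n) + (2/3).
  a_n = [-4 a_{n-1} + 1 a_{n-2}] / D(n).
Since the indicial polynomial factors as (r - r_1)(r - r_2), D(n) = (r_1 + n - r_1)(r_1 + n - r_2) = n(n + 5/3).
Evaluating step by step (a_0 = 1):
  n = 1: D(1) = 1(1 + 5/3) = 8/3; numerator = -4(1) = -4; a_1 = (-4)/(8/3) = -3/2
  n = 2: D(2) = 2(2 + 5/3) = 22/3; numerator = -4(-3/2) + 1(1) = 7; a_2 = (7)/(22/3) = 21/22
  n = 3: D(3) = 3(3 + 5/3) = 14; numerator = -4(21/22) + 1(-3/2) = -117/22; a_3 = (-117/22)/(14) = -117/308
  n = 4: D(4) = 4(4 + 5/3) = 68/3; numerator = -4(-117/308) + 1(21/22) = 381/154; a_4 = (381/154)/(68/3) = 1143/10472
  n = 5: D(5) = 5(5 + 5/3) = 100/3; numerator = -4(1143/10472) + 1(-117/308) = -4275/5236; a_5 = (-4275/5236)/(100/3) = -513/20944

r = 2; a_0 = 1; a_1 = -3/2; a_2 = 21/22; a_3 = -117/308; a_4 = 1143/10472; a_5 = -513/20944


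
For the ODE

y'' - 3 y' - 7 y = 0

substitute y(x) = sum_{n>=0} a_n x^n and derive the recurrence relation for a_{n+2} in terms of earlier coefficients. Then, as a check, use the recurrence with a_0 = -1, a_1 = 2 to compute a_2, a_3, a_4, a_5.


Substitute y = sum_n a_n x^n.
y''(x) has coefficient (n+2)(n+1) a_{n+2} at x^n;
-3 y'(x) has coefficient -3 (n+1) a_{n+1} at x^n;
-7 y(x) has coefficient -7 a_n at x^n.
Matching x^n: (n+2)(n+1) a_{n+2} - 3 (n+1) a_{n+1} - 7 a_n = 0.
Thus a_{n+2} = [3 (n+1) a_{n+1} + 7 a_n] / ((n+1)(n+2)).

Check with a_0 = -1, a_1 = 2 (apply the recurrence for n = 0, 1, 2, 3): a_0 = -1, a_1 = 2, a_2 = -1/2, a_3 = 11/6, a_4 = 13/12, a_5 = 31/24.

a_(n+2) = [3 (n+1) a_(n+1) + 7 a_n] / ((n+1)(n+2)); check: a_0 = -1, a_1 = 2, a_2 = -1/2, a_3 = 11/6, a_4 = 13/12, a_5 = 31/24


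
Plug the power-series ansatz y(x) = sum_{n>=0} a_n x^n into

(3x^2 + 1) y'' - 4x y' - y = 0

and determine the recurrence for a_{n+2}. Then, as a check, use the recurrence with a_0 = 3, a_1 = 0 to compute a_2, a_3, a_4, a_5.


Substitute y = sum_n a_n x^n.
(1 + 3 x^2) y'' contributes (n+2)(n+1) a_{n+2} + 3 n(n-1) a_n at x^n.
-4 x y'(x) contributes -4 n a_n at x^n.
-y(x) contributes -1 a_n at x^n.
Matching x^n: (n+2)(n+1) a_{n+2} + (3 n(n-1) - 4 n - 1) a_n = 0.
Thus a_{n+2} = (-3 n(n-1) + 4 n + 1) / ((n+1)(n+2)) * a_n.

Check with a_0 = 3, a_1 = 0 (apply the recurrence for n = 0, 1, 2, 3): a_0 = 3, a_1 = 0, a_2 = 3/2, a_3 = 0, a_4 = 3/8, a_5 = 0.

a_(n+2) = (-3 n(n-1) + 4 n + 1) / ((n+1)(n+2)) * a_n; check: a_0 = 3, a_1 = 0, a_2 = 3/2, a_3 = 0, a_4 = 3/8, a_5 = 0


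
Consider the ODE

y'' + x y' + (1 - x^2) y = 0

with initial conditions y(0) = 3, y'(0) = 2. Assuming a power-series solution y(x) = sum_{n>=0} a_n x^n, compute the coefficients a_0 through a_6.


Ansatz: y(x) = sum_{n>=0} a_n x^n, so y'(x) = sum_{n>=1} n a_n x^(n-1) and y''(x) = sum_{n>=2} n(n-1) a_n x^(n-2).
Substitute into P(x) y'' + Q(x) y' + R(x) y = 0 with P(x) = 1, Q(x) = x, R(x) = 1 - x^2, and match powers of x.
Initial conditions: a_0 = 3, a_1 = 2.
Setting the coefficient of each power of x to zero and solving order by order (substituting the coefficients already found):
  x^0: 2 a_2 + a_0 = 0  ->  2 a_2 = -a_0 = -3  ->  a_2 = -3/2
  x^1: 6 a_3 + 2 a_1 = 0  ->  6 a_3 = -2 a_1 = -4  ->  a_3 = -2/3
  x^2: 12 a_4 + 3 a_2 - a_0 = 0  ->  12 a_4 = -3 a_2 + a_0 = 15/2  ->  a_4 = 5/8
  x^3: 20 a_5 + 4 a_3 - a_1 = 0  ->  20 a_5 = -4 a_3 + a_1 = 14/3  ->  a_5 = 7/30
  x^4: 30 a_6 + 5 a_4 - a_2 = 0  ->  30 a_6 = -5 a_4 + a_2 = -37/8  ->  a_6 = -37/240
Truncated series: y(x) = 3 + 2 x - (3/2) x^2 - (2/3) x^3 + (5/8) x^4 + (7/30) x^5 - (37/240) x^6 + O(x^7).

a_0 = 3; a_1 = 2; a_2 = -3/2; a_3 = -2/3; a_4 = 5/8; a_5 = 7/30; a_6 = -37/240


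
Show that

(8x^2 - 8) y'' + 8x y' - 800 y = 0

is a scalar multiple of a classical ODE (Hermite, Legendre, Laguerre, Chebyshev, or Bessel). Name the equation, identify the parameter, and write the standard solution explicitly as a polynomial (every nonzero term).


All three coefficients share the factor -8; dividing through by -8 gives  (1 - x^2) y'' - x y' + 100 y = 0.
This matches the Chebyshev equation (1 - x^2) y'' - x y' + n^2 y = 0 (note the -x y' term, not -2x y') with n^2 = 100, so n = 10; the polynomial solution is T_10(x).
With y = sum_k a_k x^k, matching x^k gives (k+2)(k+1) a_{k+2} = (k^2 - n^2) a_k = (k - 10)(k + 10) a_k. The right side vanishes at k = 10, so the series with the parity of 10 terminates at degree 10.
Standard normalization: leading coefficient of T_n is 2^(n-1), so a_10 = 2^9 = 512. Work downward with a_k = (k+1)(k+2) a_{k+2} / ((k - 10)(k + 10)):
  a_8 = (9)(10)(512) / ((8 - 10)(8 + 10)) = 46080/(-36) = -1280
  a_6 = (7)(8)(-1280) / ((6 - 10)(6 + 10)) = -71680/(-64) = 1120
  a_4 = (5)(6)(1120) / ((4 - 10)(4 + 10)) = 33600/(-84) = -400
  a_2 = (3)(4)(-400) / ((2 - 10)(2 + 10)) = -4800/(-96) = 50
  a_0 = (1)(2)(50) / ((0 - 10)(0 + 10)) = 100/(-100) = -1
Hence T_10(x) = 512 x^10 - 1280 x^8 + 1120 x^6 - 400 x^4 + 50 x^2 - 1.

T_10(x); series = 512 x^10 - 1280 x^8 + 1120 x^6 - 400 x^4 + 50 x^2 - 1


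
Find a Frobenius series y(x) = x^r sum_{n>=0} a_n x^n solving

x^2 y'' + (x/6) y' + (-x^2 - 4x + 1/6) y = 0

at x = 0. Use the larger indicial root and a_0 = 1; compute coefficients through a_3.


Write in Frobenius form y'' + (p(x)/x) y' + (q(x)/x^2) y = 0:
  p(x) = 1/6,  q(x) = -x^2 - 4x + 1/6.
Indicial equation: r(r-1) + (1/6) r + (1/6) = 0 -> roots r_1 = 1/2, r_2 = 1/3.
Take r = r_1 = 1/2. Let y(x) = x^r sum_{n>=0} a_n x^n with a_0 = 1.
Substitute y = x^r sum a_n x^n and match x^{r+n}. The recurrence is
  D(n) a_n - 4 a_{n-1} - 1 a_{n-2} = 0,  where D(n) = (r+n)(r+n-1) + (1/6)(r+n) + (1/6).
  a_n = [4 a_{n-1} + 1 a_{n-2}] / D(n).
Since the indicial polynomial factors as (r - r_1)(r - r_2), D(n) = (r_1 + n - r_1)(r_1 + n - r_2) = n(n + 1/6).
Evaluating step by step (a_0 = 1):
  n = 1: D(1) = 1(1 + 1/6) = 7/6; numerator = 4(1) = 4; a_1 = (4)/(7/6) = 24/7
  n = 2: D(2) = 2(2 + 1/6) = 13/3; numerator = 4(24/7) + 1(1) = 103/7; a_2 = (103/7)/(13/3) = 309/91
  n = 3: D(3) = 3(3 + 1/6) = 19/2; numerator = 4(309/91) + 1(24/7) = 1548/91; a_3 = (1548/91)/(19/2) = 3096/1729

r = 1/2; a_0 = 1; a_1 = 24/7; a_2 = 309/91; a_3 = 3096/1729


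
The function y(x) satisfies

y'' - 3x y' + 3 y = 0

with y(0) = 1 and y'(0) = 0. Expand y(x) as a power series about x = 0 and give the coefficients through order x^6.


Ansatz: y(x) = sum_{n>=0} a_n x^n, so y'(x) = sum_{n>=1} n a_n x^(n-1) and y''(x) = sum_{n>=2} n(n-1) a_n x^(n-2).
Substitute into P(x) y'' + Q(x) y' + R(x) y = 0 with P(x) = 1, Q(x) = -3x, R(x) = 3, and match powers of x.
Initial conditions: a_0 = 1, a_1 = 0.
Setting the coefficient of each power of x to zero and solving order by order (substituting the coefficients already found):
  x^0: 2 a_2 + 3 a_0 = 0  ->  2 a_2 = -3 a_0 = -3  ->  a_2 = -3/2
  x^1: 6 a_3 = 0  ->  a_3 = 0
  x^2: 12 a_4 - 3 a_2 = 0  ->  12 a_4 = 3 a_2 = -9/2  ->  a_4 = -3/8
  x^3: 20 a_5 - 6 a_3 = 0  ->  20 a_5 = 6 a_3 = 0  ->  a_5 = 0
  x^4: 30 a_6 - 9 a_4 = 0  ->  30 a_6 = 9 a_4 = -27/8  ->  a_6 = -9/80
Truncated series: y(x) = 1 - (3/2) x^2 - (3/8) x^4 - (9/80) x^6 + O(x^7).

a_0 = 1; a_1 = 0; a_2 = -3/2; a_3 = 0; a_4 = -3/8; a_5 = 0; a_6 = -9/80


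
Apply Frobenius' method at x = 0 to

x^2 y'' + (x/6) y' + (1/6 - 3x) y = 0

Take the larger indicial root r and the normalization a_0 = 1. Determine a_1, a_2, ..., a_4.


Write in Frobenius form y'' + (p(x)/x) y' + (q(x)/x^2) y = 0:
  p(x) = 1/6,  q(x) = 1/6 - 3x.
Indicial equation: r(r-1) + (1/6) r + (1/6) = 0 -> roots r_1 = 1/2, r_2 = 1/3.
Take r = r_1 = 1/2. Let y(x) = x^r sum_{n>=0} a_n x^n with a_0 = 1.
Substitute y = x^r sum a_n x^n and match x^{r+n}. The recurrence is
  D(n) a_n - 3 a_{n-1} = 0,  where D(n) = (r+n)(r+n-1) + (1/6)(r+n) + (1/6).
  a_n = 3 / D(n) * a_{n-1}.
Since the indicial polynomial factors as (r - r_1)(r - r_2), D(n) = (r_1 + n - r_1)(r_1 + n - r_2) = n(n + 1/6).
Evaluating step by step (a_0 = 1):
  n = 1: D(1) = 1(1 + 1/6) = 7/6; numerator = 3(1) = 3; a_1 = (3)/(7/6) = 18/7
  n = 2: D(2) = 2(2 + 1/6) = 13/3; numerator = 3(18/7) = 54/7; a_2 = (54/7)/(13/3) = 162/91
  n = 3: D(3) = 3(3 + 1/6) = 19/2; numerator = 3(162/91) = 486/91; a_3 = (486/91)/(19/2) = 972/1729
  n = 4: D(4) = 4(4 + 1/6) = 50/3; numerator = 3(972/1729) = 2916/1729; a_4 = (2916/1729)/(50/3) = 4374/43225

r = 1/2; a_0 = 1; a_1 = 18/7; a_2 = 162/91; a_3 = 972/1729; a_4 = 4374/43225


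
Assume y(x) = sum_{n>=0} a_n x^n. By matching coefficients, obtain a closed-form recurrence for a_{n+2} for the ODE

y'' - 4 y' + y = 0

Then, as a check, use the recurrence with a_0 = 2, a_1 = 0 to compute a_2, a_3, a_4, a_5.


Substitute y = sum_n a_n x^n.
y''(x) has coefficient (n+2)(n+1) a_{n+2} at x^n;
-4 y'(x) has coefficient -4 (n+1) a_{n+1} at x^n;
y(x) has coefficient 1 a_n at x^n.
Matching x^n: (n+2)(n+1) a_{n+2} - 4 (n+1) a_{n+1} + 1 a_n = 0.
Thus a_{n+2} = [4 (n+1) a_{n+1} - 1 a_n] / ((n+1)(n+2)).

Check with a_0 = 2, a_1 = 0 (apply the recurrence for n = 0, 1, 2, 3): a_0 = 2, a_1 = 0, a_2 = -1, a_3 = -4/3, a_4 = -5/4, a_5 = -14/15.

a_(n+2) = [4 (n+1) a_(n+1) - 1 a_n] / ((n+1)(n+2)); check: a_0 = 2, a_1 = 0, a_2 = -1, a_3 = -4/3, a_4 = -5/4, a_5 = -14/15


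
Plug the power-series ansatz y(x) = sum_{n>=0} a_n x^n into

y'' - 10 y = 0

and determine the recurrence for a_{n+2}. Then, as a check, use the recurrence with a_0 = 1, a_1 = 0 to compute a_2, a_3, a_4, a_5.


Substitute y = sum_n a_n x^n into y'' + (const) y = 0.
y''(x) = sum_{n>=0} (n+2)(n+1) a_{n+2} x^n.
The ODE becomes sum_n [(n+2)(n+1) a_{n+2} - 10 a_n] x^n = 0.
Setting each coefficient to zero gives the recurrence:
  (n+2)(n+1) a_{n+2} - 10 a_n = 0,
  a_{n+2} = 10 / ((n+1)(n+2)) a_n.

Check with a_0 = 1, a_1 = 0 (apply the recurrence for n = 0, 1, 2, 3): a_0 = 1, a_1 = 0, a_2 = 5, a_3 = 0, a_4 = 25/6, a_5 = 0.

a_{n+2} = 10/((n+1)(n+2)) * a_n; check: a_0 = 1, a_1 = 0, a_2 = 5, a_3 = 0, a_4 = 25/6, a_5 = 0


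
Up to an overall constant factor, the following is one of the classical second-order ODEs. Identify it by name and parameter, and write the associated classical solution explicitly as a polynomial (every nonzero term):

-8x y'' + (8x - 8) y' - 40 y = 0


All three coefficients share the factor -8; dividing through by -8 gives  x y'' + (1 - x) y' + 5 y = 0.
This matches the Laguerre equation x y'' + (1 - x) y' + n y = 0 with n = 5; the polynomial solution is L_5(x).
With y = sum_k a_k x^k, matching x^k gives (k+1)k a_{k+1} + (k+1) a_{k+1} - k a_k + n a_k = 0, i.e. (k+1)^2 a_{k+1} = (k - n) a_k = (k - 5) a_k. The right side vanishes at k = 5, so the series terminates at degree 5.
Standard normalization L_n(0) = 1 gives a_0 = 1. Work upward with a_{k+1} = (k - 5) a_k / (k+1)^2:
  a_1 = (0 - 5)(1) / 1^2 = -5/1 = -5
  a_2 = (1 - 5)(-5) / 2^2 = 20/4 = 5
  a_3 = (2 - 5)(5) / 3^2 = -15/9 = -5/3
  a_4 = (3 - 5)(-5/3) / 4^2 = (10/3)/16 = 5/24
  a_5 = (4 - 5)(5/24) / 5^2 = (-5/24)/25 = -1/120
Hence L_5(x) = -x^5/120 + 5 x^4/24 - 5 x^3/3 + 5 x^2 - 5 x + 1.

L_5(x); series = -x^5/120 + 5 x^4/24 - 5 x^3/3 + 5 x^2 - 5 x + 1


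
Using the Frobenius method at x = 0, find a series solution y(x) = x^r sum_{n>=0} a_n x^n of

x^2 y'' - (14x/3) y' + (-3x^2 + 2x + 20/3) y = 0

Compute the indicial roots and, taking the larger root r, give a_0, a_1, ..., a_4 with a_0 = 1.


Write in Frobenius form y'' + (p(x)/x) y' + (q(x)/x^2) y = 0:
  p(x) = -14/3,  q(x) = -3x^2 + 2x + 20/3.
Indicial equation: r(r-1) + (-14/3) r + (20/3) = 0 -> roots r_1 = 4, r_2 = 5/3.
Take r = r_1 = 4. Let y(x) = x^r sum_{n>=0} a_n x^n with a_0 = 1.
Substitute y = x^r sum a_n x^n and match x^{r+n}. The recurrence is
  D(n) a_n + 2 a_{n-1} - 3 a_{n-2} = 0,  where D(n) = (r+n)(r+n-1) + (-14/3)(r+n) + (20/3).
  a_n = [-2 a_{n-1} + 3 a_{n-2}] / D(n).
Since the indicial polynomial factors as (r - r_1)(r - r_2), D(n) = (r_1 + n - r_1)(r_1 + n - r_2) = n(n + 7/3).
Evaluating step by step (a_0 = 1):
  n = 1: D(1) = 1(1 + 7/3) = 10/3; numerator = -2(1) = -2; a_1 = (-2)/(10/3) = -3/5
  n = 2: D(2) = 2(2 + 7/3) = 26/3; numerator = -2(-3/5) + 3(1) = 21/5; a_2 = (21/5)/(26/3) = 63/130
  n = 3: D(3) = 3(3 + 7/3) = 16; numerator = -2(63/130) + 3(-3/5) = -36/13; a_3 = (-36/13)/(16) = -9/52
  n = 4: D(4) = 4(4 + 7/3) = 76/3; numerator = -2(-9/52) + 3(63/130) = 9/5; a_4 = (9/5)/(76/3) = 27/380

r = 4; a_0 = 1; a_1 = -3/5; a_2 = 63/130; a_3 = -9/52; a_4 = 27/380


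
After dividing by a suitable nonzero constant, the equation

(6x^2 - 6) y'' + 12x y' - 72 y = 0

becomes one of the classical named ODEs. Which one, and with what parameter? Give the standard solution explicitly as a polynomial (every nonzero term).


All three coefficients share the factor -6; dividing through by -6 gives  (1 - x^2) y'' - 2x y' + 12 y = 0.
This matches the Legendre equation (1 - x^2) y'' - 2x y' + n(n+1) y = 0 (note the -2x y' term) with n(n+1) = 12, so n = 3; the polynomial solution is P_3(x).
With y = sum_k a_k x^k, matching x^k gives (k+2)(k+1) a_{k+2} = [k(k+1) - n(n+1)] a_k = (k - 3)(k + 4) a_k. The right side vanishes at k = 3, so the series with the parity of 3 terminates at degree 3.
Standard normalization (P_n(1) = 1): leading coefficient (2n)!/(2^n (n!)^2) = 720/(8*36) = 5/2, so a_3 = 5/2. Work downward with a_k = (k+1)(k+2) a_{k+2} / ((k - 3)(k + 4)):
  a_1 = (2)(3)(5/2) / ((1 - 3)(1 + 4)) = 15/(-10) = -3/2
Hence P_3(x) = 5 x^3/2 - 3 x/2.

P_3(x); series = 5 x^3/2 - 3 x/2


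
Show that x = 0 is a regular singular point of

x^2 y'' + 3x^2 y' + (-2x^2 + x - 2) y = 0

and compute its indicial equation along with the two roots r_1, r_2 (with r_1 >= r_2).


Divide by x^2 to reach normal form y'' + P_1(x) y' + P_2(x) y = 0 with P_1(x) = 3 and P_2(x) = -2 + 1/x - 2/x^2.
x = 0 is a singular point because the y-coefficient -2 + 1/x - 2/x^2 has a pole at x = 0.
It is a regular singular point because x P_1(x) = p(x) = 3x and x^2 P_2(x) = q(x) = -2x^2 + x - 2 are polynomials, hence analytic at x = 0.
p(0) = 0,  q(0) = -2.
Indicial equation: r(r-1) + p(0) r + q(0) = 0, i.e. r^2 + (p(0) - 1) r + q(0) = 0, i.e. r^2 - 1 r - 2 = 0.
Discriminant: (-1)^2 - 4(-2) = 9, so r = (1 ± 3)/2.
Solving: r_1 = 2, r_2 = -1.

indicial: r^2 - 1 r - 2 = 0; roots r_1 = 2, r_2 = -1


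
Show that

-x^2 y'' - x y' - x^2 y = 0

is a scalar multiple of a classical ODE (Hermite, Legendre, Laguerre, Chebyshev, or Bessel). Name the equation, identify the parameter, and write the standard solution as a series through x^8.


All three coefficients share the factor -1; dividing through by -1 gives  x^2 y'' + x y' + x^2 y = 0.
This matches the Bessel equation x^2 y'' + x y' + (x^2 - nu^2) y = 0 with nu^2 = 0, so nu = 0; the solution bounded at x = 0 is J_0(x).
Frobenius at x = 0: indicial roots ±nu; for r = nu the recurrence k(k + 2nu) c_k = -c_{k-2} gives the standard series J_nu(x) = sum_{k>=0} (-1)^k / (k! (k+nu)!) (x/2)^(2k+nu). Evaluate the first 5 terms:
  k = 0: (-1)^0 / (0! * 0! * 2^0) x^0 = 1/(1*1*1) x^0 = (1) x^0
  k = 1: (-1)^1 / (1! * 1! * 2^2) x^2 = -1/(1*1*4) x^2 = (-1/4) x^2
  k = 2: (-1)^2 / (2! * 2! * 2^4) x^4 = 1/(2*2*16) x^4 = (1/64) x^4
  k = 3: (-1)^3 / (3! * 3! * 2^6) x^6 = -1/(6*6*64) x^6 = (-1/2304) x^6
  k = 4: (-1)^4 / (4! * 4! * 2^8) x^8 = 1/(24*24*256) x^8 = (1/147456) x^8
Hence J_0(x) = x^8/147456 - x^6/2304 + x^4/64 - x^2/4 + 1 + ....

J_0(x); series = x^8/147456 - x^6/2304 + x^4/64 - x^2/4 + 1


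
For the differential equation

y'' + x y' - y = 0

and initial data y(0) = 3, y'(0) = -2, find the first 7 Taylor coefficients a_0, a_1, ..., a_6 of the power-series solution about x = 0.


Ansatz: y(x) = sum_{n>=0} a_n x^n, so y'(x) = sum_{n>=1} n a_n x^(n-1) and y''(x) = sum_{n>=2} n(n-1) a_n x^(n-2).
Substitute into P(x) y'' + Q(x) y' + R(x) y = 0 with P(x) = 1, Q(x) = x, R(x) = -1, and match powers of x.
Initial conditions: a_0 = 3, a_1 = -2.
Setting the coefficient of each power of x to zero and solving order by order (substituting the coefficients already found):
  x^0: 2 a_2 - a_0 = 0  ->  2 a_2 = a_0 = 3  ->  a_2 = 3/2
  x^1: 6 a_3 = 0  ->  a_3 = 0
  x^2: 12 a_4 + a_2 = 0  ->  12 a_4 = -a_2 = -3/2  ->  a_4 = -1/8
  x^3: 20 a_5 + 2 a_3 = 0  ->  20 a_5 = -2 a_3 = 0  ->  a_5 = 0
  x^4: 30 a_6 + 3 a_4 = 0  ->  30 a_6 = -3 a_4 = 3/8  ->  a_6 = 1/80
Truncated series: y(x) = 3 - 2 x + (3/2) x^2 - (1/8) x^4 + (1/80) x^6 + O(x^7).

a_0 = 3; a_1 = -2; a_2 = 3/2; a_3 = 0; a_4 = -1/8; a_5 = 0; a_6 = 1/80


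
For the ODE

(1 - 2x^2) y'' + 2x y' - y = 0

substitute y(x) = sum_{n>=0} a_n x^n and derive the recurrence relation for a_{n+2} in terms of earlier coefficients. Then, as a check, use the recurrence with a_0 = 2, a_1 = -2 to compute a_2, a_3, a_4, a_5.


Substitute y = sum_n a_n x^n.
(1 - 2 x^2) y'' contributes (n+2)(n+1) a_{n+2} - 2 n(n-1) a_n at x^n.
2 x y'(x) contributes 2 n a_n at x^n.
-y(x) contributes -1 a_n at x^n.
Matching x^n: (n+2)(n+1) a_{n+2} + (-2 n(n-1) + 2 n - 1) a_n = 0.
Thus a_{n+2} = (2 n(n-1) - 2 n + 1) / ((n+1)(n+2)) * a_n.

Check with a_0 = 2, a_1 = -2 (apply the recurrence for n = 0, 1, 2, 3): a_0 = 2, a_1 = -2, a_2 = 1, a_3 = 1/3, a_4 = 1/12, a_5 = 7/60.

a_(n+2) = (2 n(n-1) - 2 n + 1) / ((n+1)(n+2)) * a_n; check: a_0 = 2, a_1 = -2, a_2 = 1, a_3 = 1/3, a_4 = 1/12, a_5 = 7/60


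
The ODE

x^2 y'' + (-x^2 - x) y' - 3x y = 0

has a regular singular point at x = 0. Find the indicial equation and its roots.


Divide by x^2 to reach normal form y'' + P_1(x) y' + P_2(x) y = 0 with P_1(x) = -1 - 1/x and P_2(x) = -3/x.
x = 0 is a singular point because the y'-coefficient -1 - 1/x has a pole at x = 0 and the y-coefficient -3/x has a pole at x = 0.
It is a regular singular point because x P_1(x) = p(x) = -x - 1 and x^2 P_2(x) = q(x) = -3x are polynomials, hence analytic at x = 0.
p(0) = -1,  q(0) = 0.
Indicial equation: r(r-1) + p(0) r + q(0) = 0, i.e. r^2 + (p(0) - 1) r + q(0) = 0, i.e. r^2 - 2 r = 0.
Discriminant: (-2)^2 - 4(0) = 4, so r = (2 ± 2)/2.
Solving: r_1 = 2, r_2 = 0.

indicial: r^2 - 2 r = 0; roots r_1 = 2, r_2 = 0


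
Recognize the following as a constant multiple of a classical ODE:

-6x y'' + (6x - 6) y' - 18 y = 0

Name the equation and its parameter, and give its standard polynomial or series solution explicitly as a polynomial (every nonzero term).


All three coefficients share the factor -6; dividing through by -6 gives  x y'' + (1 - x) y' + 3 y = 0.
This matches the Laguerre equation x y'' + (1 - x) y' + n y = 0 with n = 3; the polynomial solution is L_3(x).
With y = sum_k a_k x^k, matching x^k gives (k+1)k a_{k+1} + (k+1) a_{k+1} - k a_k + n a_k = 0, i.e. (k+1)^2 a_{k+1} = (k - n) a_k = (k - 3) a_k. The right side vanishes at k = 3, so the series terminates at degree 3.
Standard normalization L_n(0) = 1 gives a_0 = 1. Work upward with a_{k+1} = (k - 3) a_k / (k+1)^2:
  a_1 = (0 - 3)(1) / 1^2 = -3/1 = -3
  a_2 = (1 - 3)(-3) / 2^2 = 6/4 = 3/2
  a_3 = (2 - 3)(3/2) / 3^2 = (-3/2)/9 = -1/6
Hence L_3(x) = -x^3/6 + 3 x^2/2 - 3 x + 1.

L_3(x); series = -x^3/6 + 3 x^2/2 - 3 x + 1


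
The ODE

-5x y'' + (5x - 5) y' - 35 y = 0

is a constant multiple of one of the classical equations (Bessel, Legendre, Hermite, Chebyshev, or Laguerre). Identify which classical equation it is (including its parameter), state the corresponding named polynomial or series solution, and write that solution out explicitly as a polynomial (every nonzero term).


All three coefficients share the factor -5; dividing through by -5 gives  x y'' + (1 - x) y' + 7 y = 0.
This matches the Laguerre equation x y'' + (1 - x) y' + n y = 0 with n = 7; the polynomial solution is L_7(x).
With y = sum_k a_k x^k, matching x^k gives (k+1)k a_{k+1} + (k+1) a_{k+1} - k a_k + n a_k = 0, i.e. (k+1)^2 a_{k+1} = (k - n) a_k = (k - 7) a_k. The right side vanishes at k = 7, so the series terminates at degree 7.
Standard normalization L_n(0) = 1 gives a_0 = 1. Work upward with a_{k+1} = (k - 7) a_k / (k+1)^2:
  a_1 = (0 - 7)(1) / 1^2 = -7/1 = -7
  a_2 = (1 - 7)(-7) / 2^2 = 42/4 = 21/2
  a_3 = (2 - 7)(21/2) / 3^2 = (-105/2)/9 = -35/6
  a_4 = (3 - 7)(-35/6) / 4^2 = (70/3)/16 = 35/24
  a_5 = (4 - 7)(35/24) / 5^2 = (-35/8)/25 = -7/40
  a_6 = (5 - 7)(-7/40) / 6^2 = (7/20)/36 = 7/720
  a_7 = (6 - 7)(7/720) / 7^2 = (-7/720)/49 = -1/5040
Hence L_7(x) = -x^7/5040 + 7 x^6/720 - 7 x^5/40 + 35 x^4/24 - 35 x^3/6 + 21 x^2/2 - 7 x + 1.

L_7(x); series = -x^7/5040 + 7 x^6/720 - 7 x^5/40 + 35 x^4/24 - 35 x^3/6 + 21 x^2/2 - 7 x + 1


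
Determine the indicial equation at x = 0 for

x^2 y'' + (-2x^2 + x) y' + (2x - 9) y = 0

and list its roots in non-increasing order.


Divide by x^2 to reach normal form y'' + P_1(x) y' + P_2(x) y = 0 with P_1(x) = -2 + 1/x and P_2(x) = 2/x - 9/x^2.
x = 0 is a singular point because the y'-coefficient -2 + 1/x has a pole at x = 0 and the y-coefficient 2/x - 9/x^2 has a pole at x = 0.
It is a regular singular point because x P_1(x) = p(x) = 1 - 2x and x^2 P_2(x) = q(x) = 2x - 9 are polynomials, hence analytic at x = 0.
p(0) = 1,  q(0) = -9.
Indicial equation: r(r-1) + p(0) r + q(0) = 0, i.e. r^2 + (p(0) - 1) r + q(0) = 0, i.e. r^2 - 9 = 0.
Discriminant: (0)^2 - 4(-9) = 36, so r = (0 ± 6)/2.
Solving: r_1 = 3, r_2 = -3.

indicial: r^2 - 9 = 0; roots r_1 = 3, r_2 = -3


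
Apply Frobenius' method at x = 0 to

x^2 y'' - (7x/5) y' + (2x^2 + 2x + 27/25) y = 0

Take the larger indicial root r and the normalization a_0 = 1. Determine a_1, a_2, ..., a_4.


Write in Frobenius form y'' + (p(x)/x) y' + (q(x)/x^2) y = 0:
  p(x) = -7/5,  q(x) = 2x^2 + 2x + 27/25.
Indicial equation: r(r-1) + (-7/5) r + (27/25) = 0 -> roots r_1 = 9/5, r_2 = 3/5.
Take r = r_1 = 9/5. Let y(x) = x^r sum_{n>=0} a_n x^n with a_0 = 1.
Substitute y = x^r sum a_n x^n and match x^{r+n}. The recurrence is
  D(n) a_n + 2 a_{n-1} + 2 a_{n-2} = 0,  where D(n) = (r+n)(r+n-1) + (-7/5)(r+n) + (27/25).
  a_n = [-2 a_{n-1} - 2 a_{n-2}] / D(n).
Since the indicial polynomial factors as (r - r_1)(r - r_2), D(n) = (r_1 + n - r_1)(r_1 + n - r_2) = n(n + 6/5).
Evaluating step by step (a_0 = 1):
  n = 1: D(1) = 1(1 + 6/5) = 11/5; numerator = -2(1) = -2; a_1 = (-2)/(11/5) = -10/11
  n = 2: D(2) = 2(2 + 6/5) = 32/5; numerator = -2(-10/11) - 2(1) = -2/11; a_2 = (-2/11)/(32/5) = -5/176
  n = 3: D(3) = 3(3 + 6/5) = 63/5; numerator = -2(-5/176) - 2(-10/11) = 15/8; a_3 = (15/8)/(63/5) = 25/168
  n = 4: D(4) = 4(4 + 6/5) = 104/5; numerator = -2(25/168) - 2(-5/176) = -445/1848; a_4 = (-445/1848)/(104/5) = -2225/192192

r = 9/5; a_0 = 1; a_1 = -10/11; a_2 = -5/176; a_3 = 25/168; a_4 = -2225/192192


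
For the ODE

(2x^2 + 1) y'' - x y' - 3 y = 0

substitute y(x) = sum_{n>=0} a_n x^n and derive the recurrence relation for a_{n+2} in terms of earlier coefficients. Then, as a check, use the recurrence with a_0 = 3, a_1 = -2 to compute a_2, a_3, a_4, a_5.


Substitute y = sum_n a_n x^n.
(1 + 2 x^2) y'' contributes (n+2)(n+1) a_{n+2} + 2 n(n-1) a_n at x^n.
-x y'(x) contributes -n a_n at x^n.
-3 y(x) contributes -3 a_n at x^n.
Matching x^n: (n+2)(n+1) a_{n+2} + (2 n(n-1) - n - 3) a_n = 0.
Thus a_{n+2} = (-2 n(n-1) + n + 3) / ((n+1)(n+2)) * a_n.

Check with a_0 = 3, a_1 = -2 (apply the recurrence for n = 0, 1, 2, 3): a_0 = 3, a_1 = -2, a_2 = 9/2, a_3 = -4/3, a_4 = 3/8, a_5 = 2/5.

a_(n+2) = (-2 n(n-1) + n + 3) / ((n+1)(n+2)) * a_n; check: a_0 = 3, a_1 = -2, a_2 = 9/2, a_3 = -4/3, a_4 = 3/8, a_5 = 2/5


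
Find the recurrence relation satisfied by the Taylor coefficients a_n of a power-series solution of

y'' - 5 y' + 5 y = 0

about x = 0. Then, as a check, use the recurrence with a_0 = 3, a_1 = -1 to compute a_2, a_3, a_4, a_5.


Substitute y = sum_n a_n x^n.
y''(x) has coefficient (n+2)(n+1) a_{n+2} at x^n;
-5 y'(x) has coefficient -5 (n+1) a_{n+1} at x^n;
5 y(x) has coefficient 5 a_n at x^n.
Matching x^n: (n+2)(n+1) a_{n+2} - 5 (n+1) a_{n+1} + 5 a_n = 0.
Thus a_{n+2} = [5 (n+1) a_{n+1} - 5 a_n] / ((n+1)(n+2)).

Check with a_0 = 3, a_1 = -1 (apply the recurrence for n = 0, 1, 2, 3): a_0 = 3, a_1 = -1, a_2 = -10, a_3 = -95/6, a_4 = -125/8, a_5 = -35/3.

a_(n+2) = [5 (n+1) a_(n+1) - 5 a_n] / ((n+1)(n+2)); check: a_0 = 3, a_1 = -1, a_2 = -10, a_3 = -95/6, a_4 = -125/8, a_5 = -35/3


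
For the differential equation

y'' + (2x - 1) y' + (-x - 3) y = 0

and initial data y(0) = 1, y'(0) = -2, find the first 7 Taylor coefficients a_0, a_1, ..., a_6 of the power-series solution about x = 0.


Ansatz: y(x) = sum_{n>=0} a_n x^n, so y'(x) = sum_{n>=1} n a_n x^(n-1) and y''(x) = sum_{n>=2} n(n-1) a_n x^(n-2).
Substitute into P(x) y'' + Q(x) y' + R(x) y = 0 with P(x) = 1, Q(x) = 2x - 1, R(x) = -x - 3, and match powers of x.
Initial conditions: a_0 = 1, a_1 = -2.
Setting the coefficient of each power of x to zero and solving order by order (substituting the coefficients already found):
  x^0: 2 a_2 - a_1 - 3 a_0 = 0  ->  2 a_2 = a_1 + 3 a_0 = 1  ->  a_2 = 1/2
  x^1: 6 a_3 - 2 a_2 - a_1 - a_0 = 0  ->  6 a_3 = 2 a_2 + a_1 + a_0 = 0  ->  a_3 = 0
  x^2: 12 a_4 - 3 a_3 + a_2 - a_1 = 0  ->  12 a_4 = 3 a_3 - a_2 + a_1 = -5/2  ->  a_4 = -5/24
  x^3: 20 a_5 - 4 a_4 + 3 a_3 - a_2 = 0  ->  20 a_5 = 4 a_4 - 3 a_3 + a_2 = -1/3  ->  a_5 = -1/60
  x^4: 30 a_6 - 5 a_5 + 5 a_4 - a_3 = 0  ->  30 a_6 = 5 a_5 - 5 a_4 + a_3 = 23/24  ->  a_6 = 23/720
Truncated series: y(x) = 1 - 2 x + (1/2) x^2 - (5/24) x^4 - (1/60) x^5 + (23/720) x^6 + O(x^7).

a_0 = 1; a_1 = -2; a_2 = 1/2; a_3 = 0; a_4 = -5/24; a_5 = -1/60; a_6 = 23/720


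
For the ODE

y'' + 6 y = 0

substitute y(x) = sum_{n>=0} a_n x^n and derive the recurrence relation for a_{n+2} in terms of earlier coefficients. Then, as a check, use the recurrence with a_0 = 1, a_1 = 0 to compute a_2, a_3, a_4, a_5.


Substitute y = sum_n a_n x^n into y'' + (const) y = 0.
y''(x) = sum_{n>=0} (n+2)(n+1) a_{n+2} x^n.
The ODE becomes sum_n [(n+2)(n+1) a_{n+2} + 6 a_n] x^n = 0.
Setting each coefficient to zero gives the recurrence:
  (n+2)(n+1) a_{n+2} + 6 a_n = 0,
  a_{n+2} = -6 / ((n+1)(n+2)) a_n.

Check with a_0 = 1, a_1 = 0 (apply the recurrence for n = 0, 1, 2, 3): a_0 = 1, a_1 = 0, a_2 = -3, a_3 = 0, a_4 = 3/2, a_5 = 0.

a_{n+2} = -6/((n+1)(n+2)) * a_n; check: a_0 = 1, a_1 = 0, a_2 = -3, a_3 = 0, a_4 = 3/2, a_5 = 0


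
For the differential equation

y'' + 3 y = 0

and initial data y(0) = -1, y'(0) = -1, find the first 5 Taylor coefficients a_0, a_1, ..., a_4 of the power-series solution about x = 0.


Ansatz: y(x) = sum_{n>=0} a_n x^n, so y'(x) = sum_{n>=1} n a_n x^(n-1) and y''(x) = sum_{n>=2} n(n-1) a_n x^(n-2).
Substitute into P(x) y'' + Q(x) y' + R(x) y = 0 with P(x) = 1, Q(x) = 0, R(x) = 3, and match powers of x.
Initial conditions: a_0 = -1, a_1 = -1.
Setting the coefficient of each power of x to zero and solving order by order (substituting the coefficients already found):
  x^0: 2 a_2 + 3 a_0 = 0  ->  2 a_2 = -3 a_0 = 3  ->  a_2 = 3/2
  x^1: 6 a_3 + 3 a_1 = 0  ->  6 a_3 = -3 a_1 = 3  ->  a_3 = 1/2
  x^2: 12 a_4 + 3 a_2 = 0  ->  12 a_4 = -3 a_2 = -9/2  ->  a_4 = -3/8
Truncated series: y(x) = -1 - x + (3/2) x^2 + (1/2) x^3 - (3/8) x^4 + O(x^5).

a_0 = -1; a_1 = -1; a_2 = 3/2; a_3 = 1/2; a_4 = -3/8


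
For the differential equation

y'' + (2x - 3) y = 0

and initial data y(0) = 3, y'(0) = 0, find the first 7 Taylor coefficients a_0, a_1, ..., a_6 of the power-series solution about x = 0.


Ansatz: y(x) = sum_{n>=0} a_n x^n, so y'(x) = sum_{n>=1} n a_n x^(n-1) and y''(x) = sum_{n>=2} n(n-1) a_n x^(n-2).
Substitute into P(x) y'' + Q(x) y' + R(x) y = 0 with P(x) = 1, Q(x) = 0, R(x) = 2x - 3, and match powers of x.
Initial conditions: a_0 = 3, a_1 = 0.
Setting the coefficient of each power of x to zero and solving order by order (substituting the coefficients already found):
  x^0: 2 a_2 - 3 a_0 = 0  ->  2 a_2 = 3 a_0 = 9  ->  a_2 = 9/2
  x^1: 6 a_3 - 3 a_1 + 2 a_0 = 0  ->  6 a_3 = 3 a_1 - 2 a_0 = -6  ->  a_3 = -1
  x^2: 12 a_4 - 3 a_2 + 2 a_1 = 0  ->  12 a_4 = 3 a_2 - 2 a_1 = 27/2  ->  a_4 = 9/8
  x^3: 20 a_5 - 3 a_3 + 2 a_2 = 0  ->  20 a_5 = 3 a_3 - 2 a_2 = -12  ->  a_5 = -3/5
  x^4: 30 a_6 - 3 a_4 + 2 a_3 = 0  ->  30 a_6 = 3 a_4 - 2 a_3 = 43/8  ->  a_6 = 43/240
Truncated series: y(x) = 3 + (9/2) x^2 - x^3 + (9/8) x^4 - (3/5) x^5 + (43/240) x^6 + O(x^7).

a_0 = 3; a_1 = 0; a_2 = 9/2; a_3 = -1; a_4 = 9/8; a_5 = -3/5; a_6 = 43/240


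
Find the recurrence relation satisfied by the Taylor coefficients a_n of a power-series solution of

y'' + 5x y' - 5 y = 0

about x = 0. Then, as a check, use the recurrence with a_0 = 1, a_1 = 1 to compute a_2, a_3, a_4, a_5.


Substitute y = sum_n a_n x^n.
y''(x) has coefficient (n+2)(n+1) a_{n+2} at x^n;
5 x y'(x) has coefficient 5 n a_n at x^n (shift);
-5 y(x) has coefficient -5 a_n at x^n.
Matching x^n: (n+2)(n+1) a_{n+2} + (5n - 5) a_n = 0.
Thus a_{n+2} = (-5n + 5) / ((n+1)(n+2)) * a_n.

Check with a_0 = 1, a_1 = 1 (apply the recurrence for n = 0, 1, 2, 3): a_0 = 1, a_1 = 1, a_2 = 5/2, a_3 = 0, a_4 = -25/24, a_5 = 0.

a_(n+2) = (-5n + 5) / ((n+1)(n+2)) * a_n; check: a_0 = 1, a_1 = 1, a_2 = 5/2, a_3 = 0, a_4 = -25/24, a_5 = 0


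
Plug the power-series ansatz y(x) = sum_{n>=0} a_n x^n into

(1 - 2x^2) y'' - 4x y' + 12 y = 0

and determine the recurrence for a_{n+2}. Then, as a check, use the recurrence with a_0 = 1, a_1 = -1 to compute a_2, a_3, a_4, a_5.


Substitute y = sum_n a_n x^n.
(1 - 2 x^2) y'' contributes (n+2)(n+1) a_{n+2} - 2 n(n-1) a_n at x^n.
-4 x y'(x) contributes -4 n a_n at x^n.
12 y(x) contributes 12 a_n at x^n.
Matching x^n: (n+2)(n+1) a_{n+2} + (-2 n(n-1) - 4 n + 12) a_n = 0.
Thus a_{n+2} = (2 n(n-1) + 4 n - 12) / ((n+1)(n+2)) * a_n.

Check with a_0 = 1, a_1 = -1 (apply the recurrence for n = 0, 1, 2, 3): a_0 = 1, a_1 = -1, a_2 = -6, a_3 = 4/3, a_4 = 0, a_5 = 4/5.

a_(n+2) = (2 n(n-1) + 4 n - 12) / ((n+1)(n+2)) * a_n; check: a_0 = 1, a_1 = -1, a_2 = -6, a_3 = 4/3, a_4 = 0, a_5 = 4/5


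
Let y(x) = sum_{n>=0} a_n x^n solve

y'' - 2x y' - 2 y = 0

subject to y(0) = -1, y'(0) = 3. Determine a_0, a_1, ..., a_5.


Ansatz: y(x) = sum_{n>=0} a_n x^n, so y'(x) = sum_{n>=1} n a_n x^(n-1) and y''(x) = sum_{n>=2} n(n-1) a_n x^(n-2).
Substitute into P(x) y'' + Q(x) y' + R(x) y = 0 with P(x) = 1, Q(x) = -2x, R(x) = -2, and match powers of x.
Initial conditions: a_0 = -1, a_1 = 3.
Setting the coefficient of each power of x to zero and solving order by order (substituting the coefficients already found):
  x^0: 2 a_2 - 2 a_0 = 0  ->  2 a_2 = 2 a_0 = -2  ->  a_2 = -1
  x^1: 6 a_3 - 4 a_1 = 0  ->  6 a_3 = 4 a_1 = 12  ->  a_3 = 2
  x^2: 12 a_4 - 6 a_2 = 0  ->  12 a_4 = 6 a_2 = -6  ->  a_4 = -1/2
  x^3: 20 a_5 - 8 a_3 = 0  ->  20 a_5 = 8 a_3 = 16  ->  a_5 = 4/5
Truncated series: y(x) = -1 + 3 x - x^2 + 2 x^3 - (1/2) x^4 + (4/5) x^5 + O(x^6).

a_0 = -1; a_1 = 3; a_2 = -1; a_3 = 2; a_4 = -1/2; a_5 = 4/5


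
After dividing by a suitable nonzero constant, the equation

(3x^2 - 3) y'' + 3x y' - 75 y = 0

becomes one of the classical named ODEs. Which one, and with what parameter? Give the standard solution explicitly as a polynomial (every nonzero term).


All three coefficients share the factor -3; dividing through by -3 gives  (1 - x^2) y'' - x y' + 25 y = 0.
This matches the Chebyshev equation (1 - x^2) y'' - x y' + n^2 y = 0 (note the -x y' term, not -2x y') with n^2 = 25, so n = 5; the polynomial solution is T_5(x).
With y = sum_k a_k x^k, matching x^k gives (k+2)(k+1) a_{k+2} = (k^2 - n^2) a_k = (k - 5)(k + 5) a_k. The right side vanishes at k = 5, so the series with the parity of 5 terminates at degree 5.
Standard normalization: leading coefficient of T_n is 2^(n-1), so a_5 = 2^4 = 16. Work downward with a_k = (k+1)(k+2) a_{k+2} / ((k - 5)(k + 5)):
  a_3 = (4)(5)(16) / ((3 - 5)(3 + 5)) = 320/(-16) = -20
  a_1 = (2)(3)(-20) / ((1 - 5)(1 + 5)) = -120/(-24) = 5
Hence T_5(x) = 16 x^5 - 20 x^3 + 5 x.

T_5(x); series = 16 x^5 - 20 x^3 + 5 x


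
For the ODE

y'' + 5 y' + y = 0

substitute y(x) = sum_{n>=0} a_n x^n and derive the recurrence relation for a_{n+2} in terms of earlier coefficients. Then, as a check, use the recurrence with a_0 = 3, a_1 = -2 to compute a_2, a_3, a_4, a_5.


Substitute y = sum_n a_n x^n.
y''(x) has coefficient (n+2)(n+1) a_{n+2} at x^n;
5 y'(x) has coefficient 5 (n+1) a_{n+1} at x^n;
y(x) has coefficient 1 a_n at x^n.
Matching x^n: (n+2)(n+1) a_{n+2} + 5 (n+1) a_{n+1} + 1 a_n = 0.
Thus a_{n+2} = [-5 (n+1) a_{n+1} - 1 a_n] / ((n+1)(n+2)).

Check with a_0 = 3, a_1 = -2 (apply the recurrence for n = 0, 1, 2, 3): a_0 = 3, a_1 = -2, a_2 = 7/2, a_3 = -11/2, a_4 = 79/12, a_5 = -757/120.

a_(n+2) = [-5 (n+1) a_(n+1) - 1 a_n] / ((n+1)(n+2)); check: a_0 = 3, a_1 = -2, a_2 = 7/2, a_3 = -11/2, a_4 = 79/12, a_5 = -757/120


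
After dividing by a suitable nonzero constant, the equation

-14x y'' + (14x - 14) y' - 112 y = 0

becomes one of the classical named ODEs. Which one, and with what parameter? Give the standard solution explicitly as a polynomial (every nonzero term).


All three coefficients share the factor -14; dividing through by -14 gives  x y'' + (1 - x) y' + 8 y = 0.
This matches the Laguerre equation x y'' + (1 - x) y' + n y = 0 with n = 8; the polynomial solution is L_8(x).
With y = sum_k a_k x^k, matching x^k gives (k+1)k a_{k+1} + (k+1) a_{k+1} - k a_k + n a_k = 0, i.e. (k+1)^2 a_{k+1} = (k - n) a_k = (k - 8) a_k. The right side vanishes at k = 8, so the series terminates at degree 8.
Standard normalization L_n(0) = 1 gives a_0 = 1. Work upward with a_{k+1} = (k - 8) a_k / (k+1)^2:
  a_1 = (0 - 8)(1) / 1^2 = -8/1 = -8
  a_2 = (1 - 8)(-8) / 2^2 = 56/4 = 14
  a_3 = (2 - 8)(14) / 3^2 = -84/9 = -28/3
  a_4 = (3 - 8)(-28/3) / 4^2 = (140/3)/16 = 35/12
  a_5 = (4 - 8)(35/12) / 5^2 = (-35/3)/25 = -7/15
  a_6 = (5 - 8)(-7/15) / 6^2 = (7/5)/36 = 7/180
  a_7 = (6 - 8)(7/180) / 7^2 = (-7/90)/49 = -1/630
  a_8 = (7 - 8)(-1/630) / 8^2 = (1/630)/64 = 1/40320
Hence L_8(x) = x^8/40320 - x^7/630 + 7 x^6/180 - 7 x^5/15 + 35 x^4/12 - 28 x^3/3 + 14 x^2 - 8 x + 1.

L_8(x); series = x^8/40320 - x^7/630 + 7 x^6/180 - 7 x^5/15 + 35 x^4/12 - 28 x^3/3 + 14 x^2 - 8 x + 1


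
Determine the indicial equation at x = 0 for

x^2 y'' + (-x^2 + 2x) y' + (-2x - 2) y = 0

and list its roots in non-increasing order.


Divide by x^2 to reach normal form y'' + P_1(x) y' + P_2(x) y = 0 with P_1(x) = -1 + 2/x and P_2(x) = -2/x - 2/x^2.
x = 0 is a singular point because the y'-coefficient -1 + 2/x has a pole at x = 0 and the y-coefficient -2/x - 2/x^2 has a pole at x = 0.
It is a regular singular point because x P_1(x) = p(x) = 2 - x and x^2 P_2(x) = q(x) = -2x - 2 are polynomials, hence analytic at x = 0.
p(0) = 2,  q(0) = -2.
Indicial equation: r(r-1) + p(0) r + q(0) = 0, i.e. r^2 + (p(0) - 1) r + q(0) = 0, i.e. r^2 + 1 r - 2 = 0.
Discriminant: (1)^2 - 4(-2) = 9, so r = (-1 ± 3)/2.
Solving: r_1 = 1, r_2 = -2.

indicial: r^2 + 1 r - 2 = 0; roots r_1 = 1, r_2 = -2


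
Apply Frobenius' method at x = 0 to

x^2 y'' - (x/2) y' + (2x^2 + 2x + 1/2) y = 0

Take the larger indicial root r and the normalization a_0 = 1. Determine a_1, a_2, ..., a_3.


Write in Frobenius form y'' + (p(x)/x) y' + (q(x)/x^2) y = 0:
  p(x) = -1/2,  q(x) = 2x^2 + 2x + 1/2.
Indicial equation: r(r-1) + (-1/2) r + (1/2) = 0 -> roots r_1 = 1, r_2 = 1/2.
Take r = r_1 = 1. Let y(x) = x^r sum_{n>=0} a_n x^n with a_0 = 1.
Substitute y = x^r sum a_n x^n and match x^{r+n}. The recurrence is
  D(n) a_n + 2 a_{n-1} + 2 a_{n-2} = 0,  where D(n) = (r+n)(r+n-1) + (-1/2)(r+n) + (1/2).
  a_n = [-2 a_{n-1} - 2 a_{n-2}] / D(n).
Since the indicial polynomial factors as (r - r_1)(r - r_2), D(n) = (r_1 + n - r_1)(r_1 + n - r_2) = n(n + 1/2).
Evaluating step by step (a_0 = 1):
  n = 1: D(1) = 1(1 + 1/2) = 3/2; numerator = -2(1) = -2; a_1 = (-2)/(3/2) = -4/3
  n = 2: D(2) = 2(2 + 1/2) = 5; numerator = -2(-4/3) - 2(1) = 2/3; a_2 = (2/3)/(5) = 2/15
  n = 3: D(3) = 3(3 + 1/2) = 21/2; numerator = -2(2/15) - 2(-4/3) = 12/5; a_3 = (12/5)/(21/2) = 8/35

r = 1; a_0 = 1; a_1 = -4/3; a_2 = 2/15; a_3 = 8/35


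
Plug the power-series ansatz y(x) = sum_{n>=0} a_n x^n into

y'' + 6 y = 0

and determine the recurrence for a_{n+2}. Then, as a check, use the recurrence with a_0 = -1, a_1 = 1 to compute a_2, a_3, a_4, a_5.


Substitute y = sum_n a_n x^n into y'' + (const) y = 0.
y''(x) = sum_{n>=0} (n+2)(n+1) a_{n+2} x^n.
The ODE becomes sum_n [(n+2)(n+1) a_{n+2} + 6 a_n] x^n = 0.
Setting each coefficient to zero gives the recurrence:
  (n+2)(n+1) a_{n+2} + 6 a_n = 0,
  a_{n+2} = -6 / ((n+1)(n+2)) a_n.

Check with a_0 = -1, a_1 = 1 (apply the recurrence for n = 0, 1, 2, 3): a_0 = -1, a_1 = 1, a_2 = 3, a_3 = -1, a_4 = -3/2, a_5 = 3/10.

a_{n+2} = -6/((n+1)(n+2)) * a_n; check: a_0 = -1, a_1 = 1, a_2 = 3, a_3 = -1, a_4 = -3/2, a_5 = 3/10
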